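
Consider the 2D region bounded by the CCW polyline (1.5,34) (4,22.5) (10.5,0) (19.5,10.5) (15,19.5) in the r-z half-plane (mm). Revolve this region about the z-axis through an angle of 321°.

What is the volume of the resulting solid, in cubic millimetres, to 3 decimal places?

Volume = 13947.207 mm³

Profile (r,z), 5 vertices: (1.5,34) (4,22.5) (10.5,0) (19.5,10.5) (15,19.5)
edge 0: (1.5,34)→(4,22.5)  cross = 1.5·22.5 − 4·34 = -102.2500; (r_i+r_j)·cross = 5.5·-102.2500 = -562.3750
edge 1: (4,22.5)→(10.5,0)  cross = 4·0 − 10.5·22.5 = -236.2500; (r_i+r_j)·cross = 14.5·-236.2500 = -3425.6250
edge 2: (10.5,0)→(19.5,10.5)  cross = 10.5·10.5 − 19.5·0 = 110.2500; (r_i+r_j)·cross = 30·110.2500 = 3307.5000
edge 3: (19.5,10.5)→(15,19.5)  cross = 19.5·19.5 − 15·10.5 = 222.7500; (r_i+r_j)·cross = 34.5·222.7500 = 7684.8750
edge 4: (15,19.5)→(1.5,34)  cross = 15·34 − 1.5·19.5 = 480.7500; (r_i+r_j)·cross = 16.5·480.7500 = 7932.3750
Σcross = 475.2500 → A = |Σcross|/2 = 237.6250 mm²
Σ(r_i+r_j)·cross = 14936.7500 → first moment M = |Σ|/6 = 2489.4583
R_c = M/A = 2489.4583/237.6250 = 10.4764 mm
θ = 321° = 5.602507 rad
V = θ·R_c·A = 5.602507·10.4764·237.6250 = 13947.207 mm³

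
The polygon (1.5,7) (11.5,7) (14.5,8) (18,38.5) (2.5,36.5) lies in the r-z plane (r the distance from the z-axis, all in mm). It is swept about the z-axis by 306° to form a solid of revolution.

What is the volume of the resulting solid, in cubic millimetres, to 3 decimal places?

Profile (r,z), 5 vertices: (1.5,7) (11.5,7) (14.5,8) (18,38.5) (2.5,36.5)
edge 0: (1.5,7)→(11.5,7)  cross = 1.5·7 − 11.5·7 = -70.0000; (r_i+r_j)·cross = 13·-70.0000 = -910.0000
edge 1: (11.5,7)→(14.5,8)  cross = 11.5·8 − 14.5·7 = -9.5000; (r_i+r_j)·cross = 26·-9.5000 = -247.0000
edge 2: (14.5,8)→(18,38.5)  cross = 14.5·38.5 − 18·8 = 414.2500; (r_i+r_j)·cross = 32.5·414.2500 = 13463.1250
edge 3: (18,38.5)→(2.5,36.5)  cross = 18·36.5 − 2.5·38.5 = 560.7500; (r_i+r_j)·cross = 20.5·560.7500 = 11495.3750
edge 4: (2.5,36.5)→(1.5,7)  cross = 2.5·7 − 1.5·36.5 = -37.2500; (r_i+r_j)·cross = 4·-37.2500 = -149.0000
Σcross = 858.2500 → A = |Σcross|/2 = 429.1250 mm²
Σ(r_i+r_j)·cross = 23652.5000 → first moment M = |Σ|/6 = 3942.0833
R_c = M/A = 3942.0833/429.1250 = 9.1863 mm
θ = 306° = 5.340708 rad
V = θ·R_c·A = 5.340708·9.1863·429.1250 = 21053.514 mm³

Volume = 21053.514 mm³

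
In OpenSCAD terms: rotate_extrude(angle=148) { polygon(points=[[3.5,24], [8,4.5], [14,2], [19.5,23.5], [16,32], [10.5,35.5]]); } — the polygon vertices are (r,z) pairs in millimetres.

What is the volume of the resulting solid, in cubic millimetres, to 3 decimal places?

Volume = 10071.726 mm³

Profile (r,z), 6 vertices: (3.5,24) (8,4.5) (14,2) (19.5,23.5) (16,32) (10.5,35.5)
edge 0: (3.5,24)→(8,4.5)  cross = 3.5·4.5 − 8·24 = -176.2500; (r_i+r_j)·cross = 11.5·-176.2500 = -2026.8750
edge 1: (8,4.5)→(14,2)  cross = 8·2 − 14·4.5 = -47.0000; (r_i+r_j)·cross = 22·-47.0000 = -1034.0000
edge 2: (14,2)→(19.5,23.5)  cross = 14·23.5 − 19.5·2 = 290.0000; (r_i+r_j)·cross = 33.5·290.0000 = 9715.0000
edge 3: (19.5,23.5)→(16,32)  cross = 19.5·32 − 16·23.5 = 248.0000; (r_i+r_j)·cross = 35.5·248.0000 = 8804.0000
edge 4: (16,32)→(10.5,35.5)  cross = 16·35.5 − 10.5·32 = 232.0000; (r_i+r_j)·cross = 26.5·232.0000 = 6148.0000
edge 5: (10.5,35.5)→(3.5,24)  cross = 10.5·24 − 3.5·35.5 = 127.7500; (r_i+r_j)·cross = 14·127.7500 = 1788.5000
Σcross = 674.5000 → A = |Σcross|/2 = 337.2500 mm²
Σ(r_i+r_j)·cross = 23394.6250 → first moment M = |Σ|/6 = 3899.1042
R_c = M/A = 3899.1042/337.2500 = 11.5615 mm
θ = 148° = 2.583087 rad
V = θ·R_c·A = 2.583087·11.5615·337.2500 = 10071.726 mm³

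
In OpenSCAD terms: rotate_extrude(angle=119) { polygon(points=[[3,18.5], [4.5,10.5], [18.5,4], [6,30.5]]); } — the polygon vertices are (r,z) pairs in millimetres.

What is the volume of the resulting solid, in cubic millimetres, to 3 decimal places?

Volume = 3104.941 mm³

Profile (r,z), 4 vertices: (3,18.5) (4.5,10.5) (18.5,4) (6,30.5)
edge 0: (3,18.5)→(4.5,10.5)  cross = 3·10.5 − 4.5·18.5 = -51.7500; (r_i+r_j)·cross = 7.5·-51.7500 = -388.1250
edge 1: (4.5,10.5)→(18.5,4)  cross = 4.5·4 − 18.5·10.5 = -176.2500; (r_i+r_j)·cross = 23·-176.2500 = -4053.7500
edge 2: (18.5,4)→(6,30.5)  cross = 18.5·30.5 − 6·4 = 540.2500; (r_i+r_j)·cross = 24.5·540.2500 = 13236.1250
edge 3: (6,30.5)→(3,18.5)  cross = 6·18.5 − 3·30.5 = 19.5000; (r_i+r_j)·cross = 9·19.5000 = 175.5000
Σcross = 331.7500 → A = |Σcross|/2 = 165.8750 mm²
Σ(r_i+r_j)·cross = 8969.7500 → first moment M = |Σ|/6 = 1494.9583
R_c = M/A = 1494.9583/165.8750 = 9.0126 mm
θ = 119° = 2.076942 rad
V = θ·R_c·A = 2.076942·9.0126·165.8750 = 3104.941 mm³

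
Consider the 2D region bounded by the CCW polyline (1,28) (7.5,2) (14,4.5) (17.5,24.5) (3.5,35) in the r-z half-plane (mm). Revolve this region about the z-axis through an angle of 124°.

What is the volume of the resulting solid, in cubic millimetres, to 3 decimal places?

Profile (r,z), 5 vertices: (1,28) (7.5,2) (14,4.5) (17.5,24.5) (3.5,35)
edge 0: (1,28)→(7.5,2)  cross = 1·2 − 7.5·28 = -208.0000; (r_i+r_j)·cross = 8.5·-208.0000 = -1768.0000
edge 1: (7.5,2)→(14,4.5)  cross = 7.5·4.5 − 14·2 = 5.7500; (r_i+r_j)·cross = 21.5·5.7500 = 123.6250
edge 2: (14,4.5)→(17.5,24.5)  cross = 14·24.5 − 17.5·4.5 = 264.2500; (r_i+r_j)·cross = 31.5·264.2500 = 8323.8750
edge 3: (17.5,24.5)→(3.5,35)  cross = 17.5·35 − 3.5·24.5 = 526.7500; (r_i+r_j)·cross = 21·526.7500 = 11061.7500
edge 4: (3.5,35)→(1,28)  cross = 3.5·28 − 1·35 = 63.0000; (r_i+r_j)·cross = 4.5·63.0000 = 283.5000
Σcross = 651.7500 → A = |Σcross|/2 = 325.8750 mm²
Σ(r_i+r_j)·cross = 18024.7500 → first moment M = |Σ|/6 = 3004.1250
R_c = M/A = 3004.1250/325.8750 = 9.2186 mm
θ = 124° = 2.164208 rad
V = θ·R_c·A = 2.164208·9.2186·325.8750 = 6501.552 mm³

Volume = 6501.552 mm³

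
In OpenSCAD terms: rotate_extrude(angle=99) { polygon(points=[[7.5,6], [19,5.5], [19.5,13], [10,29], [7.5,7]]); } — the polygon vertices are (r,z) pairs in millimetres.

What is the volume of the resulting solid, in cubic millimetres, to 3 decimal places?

Profile (r,z), 5 vertices: (7.5,6) (19,5.5) (19.5,13) (10,29) (7.5,7)
edge 0: (7.5,6)→(19,5.5)  cross = 7.5·5.5 − 19·6 = -72.7500; (r_i+r_j)·cross = 26.5·-72.7500 = -1927.8750
edge 1: (19,5.5)→(19.5,13)  cross = 19·13 − 19.5·5.5 = 139.7500; (r_i+r_j)·cross = 38.5·139.7500 = 5380.3750
edge 2: (19.5,13)→(10,29)  cross = 19.5·29 − 10·13 = 435.5000; (r_i+r_j)·cross = 29.5·435.5000 = 12847.2500
edge 3: (10,29)→(7.5,7)  cross = 10·7 − 7.5·29 = -147.5000; (r_i+r_j)·cross = 17.5·-147.5000 = -2581.2500
edge 4: (7.5,7)→(7.5,6)  cross = 7.5·6 − 7.5·7 = -7.5000; (r_i+r_j)·cross = 15·-7.5000 = -112.5000
Σcross = 347.5000 → A = |Σcross|/2 = 173.7500 mm²
Σ(r_i+r_j)·cross = 13606.0000 → first moment M = |Σ|/6 = 2267.6667
R_c = M/A = 2267.6667/173.7500 = 13.0513 mm
θ = 99° = 1.727876 rad
V = θ·R_c·A = 1.727876·13.0513·173.7500 = 3918.247 mm³

Volume = 3918.247 mm³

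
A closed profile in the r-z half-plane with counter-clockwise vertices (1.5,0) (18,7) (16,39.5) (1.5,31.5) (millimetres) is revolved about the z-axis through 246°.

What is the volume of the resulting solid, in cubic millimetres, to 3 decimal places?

Volume = 20188.173 mm³

Profile (r,z), 4 vertices: (1.5,0) (18,7) (16,39.5) (1.5,31.5)
edge 0: (1.5,0)→(18,7)  cross = 1.5·7 − 18·0 = 10.5000; (r_i+r_j)·cross = 19.5·10.5000 = 204.7500
edge 1: (18,7)→(16,39.5)  cross = 18·39.5 − 16·7 = 599.0000; (r_i+r_j)·cross = 34·599.0000 = 20366.0000
edge 2: (16,39.5)→(1.5,31.5)  cross = 16·31.5 − 1.5·39.5 = 444.7500; (r_i+r_j)·cross = 17.5·444.7500 = 7783.1250
edge 3: (1.5,31.5)→(1.5,0)  cross = 1.5·0 − 1.5·31.5 = -47.2500; (r_i+r_j)·cross = 3·-47.2500 = -141.7500
Σcross = 1007.0000 → A = |Σcross|/2 = 503.5000 mm²
Σ(r_i+r_j)·cross = 28212.1250 → first moment M = |Σ|/6 = 4702.0208
R_c = M/A = 4702.0208/503.5000 = 9.3387 mm
θ = 246° = 4.293510 rad
V = θ·R_c·A = 4.293510·9.3387·503.5000 = 20188.173 mm³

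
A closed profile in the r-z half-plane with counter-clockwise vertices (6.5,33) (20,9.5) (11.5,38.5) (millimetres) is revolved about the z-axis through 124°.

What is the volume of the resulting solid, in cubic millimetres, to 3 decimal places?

Profile (r,z), 3 vertices: (6.5,33) (20,9.5) (11.5,38.5)
edge 0: (6.5,33)→(20,9.5)  cross = 6.5·9.5 − 20·33 = -598.2500; (r_i+r_j)·cross = 26.5·-598.2500 = -15853.6250
edge 1: (20,9.5)→(11.5,38.5)  cross = 20·38.5 − 11.5·9.5 = 660.7500; (r_i+r_j)·cross = 31.5·660.7500 = 20813.6250
edge 2: (11.5,38.5)→(6.5,33)  cross = 11.5·33 − 6.5·38.5 = 129.2500; (r_i+r_j)·cross = 18·129.2500 = 2326.5000
Σcross = 191.7500 → A = |Σcross|/2 = 95.8750 mm²
Σ(r_i+r_j)·cross = 7286.5000 → first moment M = |Σ|/6 = 1214.4167
R_c = M/A = 1214.4167/95.8750 = 12.6667 mm
θ = 124° = 2.164208 rad
V = θ·R_c·A = 2.164208·12.6667·95.8750 = 2628.251 mm³

Volume = 2628.251 mm³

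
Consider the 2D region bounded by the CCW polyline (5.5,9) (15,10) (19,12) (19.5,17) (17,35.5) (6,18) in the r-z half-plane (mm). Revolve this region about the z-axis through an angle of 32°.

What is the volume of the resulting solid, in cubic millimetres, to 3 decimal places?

Volume = 1655.654 mm³

Profile (r,z), 6 vertices: (5.5,9) (15,10) (19,12) (19.5,17) (17,35.5) (6,18)
edge 0: (5.5,9)→(15,10)  cross = 5.5·10 − 15·9 = -80.0000; (r_i+r_j)·cross = 20.5·-80.0000 = -1640.0000
edge 1: (15,10)→(19,12)  cross = 15·12 − 19·10 = -10.0000; (r_i+r_j)·cross = 34·-10.0000 = -340.0000
edge 2: (19,12)→(19.5,17)  cross = 19·17 − 19.5·12 = 89.0000; (r_i+r_j)·cross = 38.5·89.0000 = 3426.5000
edge 3: (19.5,17)→(17,35.5)  cross = 19.5·35.5 − 17·17 = 403.2500; (r_i+r_j)·cross = 36.5·403.2500 = 14718.6250
edge 4: (17,35.5)→(6,18)  cross = 17·18 − 6·35.5 = 93.0000; (r_i+r_j)·cross = 23·93.0000 = 2139.0000
edge 5: (6,18)→(5.5,9)  cross = 6·9 − 5.5·18 = -45.0000; (r_i+r_j)·cross = 11.5·-45.0000 = -517.5000
Σcross = 450.2500 → A = |Σcross|/2 = 225.1250 mm²
Σ(r_i+r_j)·cross = 17786.6250 → first moment M = |Σ|/6 = 2964.4375
R_c = M/A = 2964.4375/225.1250 = 13.1680 mm
θ = 32° = 0.558505 rad
V = θ·R_c·A = 0.558505·13.1680·225.1250 = 1655.654 mm³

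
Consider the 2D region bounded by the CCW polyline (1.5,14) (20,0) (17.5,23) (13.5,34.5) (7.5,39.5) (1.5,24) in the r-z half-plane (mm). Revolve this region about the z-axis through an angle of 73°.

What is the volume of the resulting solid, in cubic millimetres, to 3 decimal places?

Profile (r,z), 6 vertices: (1.5,14) (20,0) (17.5,23) (13.5,34.5) (7.5,39.5) (1.5,24)
edge 0: (1.5,14)→(20,0)  cross = 1.5·0 − 20·14 = -280.0000; (r_i+r_j)·cross = 21.5·-280.0000 = -6020.0000
edge 1: (20,0)→(17.5,23)  cross = 20·23 − 17.5·0 = 460.0000; (r_i+r_j)·cross = 37.5·460.0000 = 17250.0000
edge 2: (17.5,23)→(13.5,34.5)  cross = 17.5·34.5 − 13.5·23 = 293.2500; (r_i+r_j)·cross = 31·293.2500 = 9090.7500
edge 3: (13.5,34.5)→(7.5,39.5)  cross = 13.5·39.5 − 7.5·34.5 = 274.5000; (r_i+r_j)·cross = 21·274.5000 = 5764.5000
edge 4: (7.5,39.5)→(1.5,24)  cross = 7.5·24 − 1.5·39.5 = 120.7500; (r_i+r_j)·cross = 9·120.7500 = 1086.7500
edge 5: (1.5,24)→(1.5,14)  cross = 1.5·14 − 1.5·24 = -15.0000; (r_i+r_j)·cross = 3·-15.0000 = -45.0000
Σcross = 853.5000 → A = |Σcross|/2 = 426.7500 mm²
Σ(r_i+r_j)·cross = 27127.0000 → first moment M = |Σ|/6 = 4521.1667
R_c = M/A = 4521.1667/426.7500 = 10.5944 mm
θ = 73° = 1.274090 rad
V = θ·R_c·A = 1.274090·10.5944·426.7500 = 5760.375 mm³

Volume = 5760.375 mm³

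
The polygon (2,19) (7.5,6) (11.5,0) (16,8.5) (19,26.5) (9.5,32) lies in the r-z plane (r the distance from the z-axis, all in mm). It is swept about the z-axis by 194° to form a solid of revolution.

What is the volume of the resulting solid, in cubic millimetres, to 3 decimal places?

Profile (r,z), 6 vertices: (2,19) (7.5,6) (11.5,0) (16,8.5) (19,26.5) (9.5,32)
edge 0: (2,19)→(7.5,6)  cross = 2·6 − 7.5·19 = -130.5000; (r_i+r_j)·cross = 9.5·-130.5000 = -1239.7500
edge 1: (7.5,6)→(11.5,0)  cross = 7.5·0 − 11.5·6 = -69.0000; (r_i+r_j)·cross = 19·-69.0000 = -1311.0000
edge 2: (11.5,0)→(16,8.5)  cross = 11.5·8.5 − 16·0 = 97.7500; (r_i+r_j)·cross = 27.5·97.7500 = 2688.1250
edge 3: (16,8.5)→(19,26.5)  cross = 16·26.5 − 19·8.5 = 262.5000; (r_i+r_j)·cross = 35·262.5000 = 9187.5000
edge 4: (19,26.5)→(9.5,32)  cross = 19·32 − 9.5·26.5 = 356.2500; (r_i+r_j)·cross = 28.5·356.2500 = 10153.1250
edge 5: (9.5,32)→(2,19)  cross = 9.5·19 − 2·32 = 116.5000; (r_i+r_j)·cross = 11.5·116.5000 = 1339.7500
Σcross = 633.5000 → A = |Σcross|/2 = 316.7500 mm²
Σ(r_i+r_j)·cross = 20817.7500 → first moment M = |Σ|/6 = 3469.6250
R_c = M/A = 3469.6250/316.7500 = 10.9538 mm
θ = 194° = 3.385939 rad
V = θ·R_c·A = 3.385939·10.9538·316.7500 = 11747.938 mm³

Volume = 11747.938 mm³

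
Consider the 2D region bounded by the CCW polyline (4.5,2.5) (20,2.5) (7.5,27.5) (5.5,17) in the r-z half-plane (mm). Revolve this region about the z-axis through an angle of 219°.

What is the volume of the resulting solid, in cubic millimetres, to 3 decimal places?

Profile (r,z), 4 vertices: (4.5,2.5) (20,2.5) (7.5,27.5) (5.5,17)
edge 0: (4.5,2.5)→(20,2.5)  cross = 4.5·2.5 − 20·2.5 = -38.7500; (r_i+r_j)·cross = 24.5·-38.7500 = -949.3750
edge 1: (20,2.5)→(7.5,27.5)  cross = 20·27.5 − 7.5·2.5 = 531.2500; (r_i+r_j)·cross = 27.5·531.2500 = 14609.3750
edge 2: (7.5,27.5)→(5.5,17)  cross = 7.5·17 − 5.5·27.5 = -23.7500; (r_i+r_j)·cross = 13·-23.7500 = -308.7500
edge 3: (5.5,17)→(4.5,2.5)  cross = 5.5·2.5 − 4.5·17 = -62.7500; (r_i+r_j)·cross = 10·-62.7500 = -627.5000
Σcross = 406.0000 → A = |Σcross|/2 = 203.0000 mm²
Σ(r_i+r_j)·cross = 12723.7500 → first moment M = |Σ|/6 = 2120.6250
R_c = M/A = 2120.6250/203.0000 = 10.4464 mm
θ = 219° = 3.822271 rad
V = θ·R_c·A = 3.822271·10.4464·203.0000 = 8105.604 mm³

Volume = 8105.604 mm³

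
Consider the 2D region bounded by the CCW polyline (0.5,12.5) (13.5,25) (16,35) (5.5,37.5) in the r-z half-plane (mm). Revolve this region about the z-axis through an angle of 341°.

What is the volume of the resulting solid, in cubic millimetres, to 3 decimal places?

Profile (r,z), 4 vertices: (0.5,12.5) (13.5,25) (16,35) (5.5,37.5)
edge 0: (0.5,12.5)→(13.5,25)  cross = 0.5·25 − 13.5·12.5 = -156.2500; (r_i+r_j)·cross = 14·-156.2500 = -2187.5000
edge 1: (13.5,25)→(16,35)  cross = 13.5·35 − 16·25 = 72.5000; (r_i+r_j)·cross = 29.5·72.5000 = 2138.7500
edge 2: (16,35)→(5.5,37.5)  cross = 16·37.5 − 5.5·35 = 407.5000; (r_i+r_j)·cross = 21.5·407.5000 = 8761.2500
edge 3: (5.5,37.5)→(0.5,12.5)  cross = 5.5·12.5 − 0.5·37.5 = 50.0000; (r_i+r_j)·cross = 6·50.0000 = 300.0000
Σcross = 373.7500 → A = |Σcross|/2 = 186.8750 mm²
Σ(r_i+r_j)·cross = 9012.5000 → first moment M = |Σ|/6 = 1502.0833
R_c = M/A = 1502.0833/186.8750 = 8.0379 mm
θ = 341° = 5.951573 rad
V = θ·R_c·A = 5.951573·8.0379·186.8750 = 8939.758 mm³

Volume = 8939.758 mm³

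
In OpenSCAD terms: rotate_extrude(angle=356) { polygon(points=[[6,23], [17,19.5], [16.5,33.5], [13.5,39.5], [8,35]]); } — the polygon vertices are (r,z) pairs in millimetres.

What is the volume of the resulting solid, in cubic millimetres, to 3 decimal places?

Profile (r,z), 5 vertices: (6,23) (17,19.5) (16.5,33.5) (13.5,39.5) (8,35)
edge 0: (6,23)→(17,19.5)  cross = 6·19.5 − 17·23 = -274.0000; (r_i+r_j)·cross = 23·-274.0000 = -6302.0000
edge 1: (17,19.5)→(16.5,33.5)  cross = 17·33.5 − 16.5·19.5 = 247.7500; (r_i+r_j)·cross = 33.5·247.7500 = 8299.6250
edge 2: (16.5,33.5)→(13.5,39.5)  cross = 16.5·39.5 − 13.5·33.5 = 199.5000; (r_i+r_j)·cross = 30·199.5000 = 5985.0000
edge 3: (13.5,39.5)→(8,35)  cross = 13.5·35 − 8·39.5 = 156.5000; (r_i+r_j)·cross = 21.5·156.5000 = 3364.7500
edge 4: (8,35)→(6,23)  cross = 8·23 − 6·35 = -26.0000; (r_i+r_j)·cross = 14·-26.0000 = -364.0000
Σcross = 303.7500 → A = |Σcross|/2 = 151.8750 mm²
Σ(r_i+r_j)·cross = 10983.3750 → first moment M = |Σ|/6 = 1830.5625
R_c = M/A = 1830.5625/151.8750 = 12.0531 mm
θ = 356° = 6.213372 rad
V = θ·R_c·A = 6.213372·12.0531·151.8750 = 11373.966 mm³

Volume = 11373.966 mm³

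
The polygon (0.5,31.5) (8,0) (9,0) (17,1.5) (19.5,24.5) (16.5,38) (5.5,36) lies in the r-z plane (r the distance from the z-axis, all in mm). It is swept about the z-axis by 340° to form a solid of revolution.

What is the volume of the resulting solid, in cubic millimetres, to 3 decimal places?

Volume = 33496.250 mm³

Profile (r,z), 7 vertices: (0.5,31.5) (8,0) (9,0) (17,1.5) (19.5,24.5) (16.5,38) (5.5,36)
edge 0: (0.5,31.5)→(8,0)  cross = 0.5·0 − 8·31.5 = -252.0000; (r_i+r_j)·cross = 8.5·-252.0000 = -2142.0000
edge 1: (8,0)→(9,0)  cross = 8·0 − 9·0 = 0.0000; (r_i+r_j)·cross = 17·0.0000 = 0.0000
edge 2: (9,0)→(17,1.5)  cross = 9·1.5 − 17·0 = 13.5000; (r_i+r_j)·cross = 26·13.5000 = 351.0000
edge 3: (17,1.5)→(19.5,24.5)  cross = 17·24.5 − 19.5·1.5 = 387.2500; (r_i+r_j)·cross = 36.5·387.2500 = 14134.6250
edge 4: (19.5,24.5)→(16.5,38)  cross = 19.5·38 − 16.5·24.5 = 336.7500; (r_i+r_j)·cross = 36·336.7500 = 12123.0000
edge 5: (16.5,38)→(5.5,36)  cross = 16.5·36 − 5.5·38 = 385.0000; (r_i+r_j)·cross = 22·385.0000 = 8470.0000
edge 6: (5.5,36)→(0.5,31.5)  cross = 5.5·31.5 − 0.5·36 = 155.2500; (r_i+r_j)·cross = 6·155.2500 = 931.5000
Σcross = 1025.7500 → A = |Σcross|/2 = 512.8750 mm²
Σ(r_i+r_j)·cross = 33868.1250 → first moment M = |Σ|/6 = 5644.6875
R_c = M/A = 5644.6875/512.8750 = 11.0060 mm
θ = 340° = 5.934119 rad
V = θ·R_c·A = 5.934119·11.0060·512.8750 = 33496.250 mm³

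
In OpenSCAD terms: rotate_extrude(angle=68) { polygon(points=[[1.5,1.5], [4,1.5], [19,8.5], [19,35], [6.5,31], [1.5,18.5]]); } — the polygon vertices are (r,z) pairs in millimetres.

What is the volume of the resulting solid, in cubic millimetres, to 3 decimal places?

Volume = 5730.505 mm³

Profile (r,z), 6 vertices: (1.5,1.5) (4,1.5) (19,8.5) (19,35) (6.5,31) (1.5,18.5)
edge 0: (1.5,1.5)→(4,1.5)  cross = 1.5·1.5 − 4·1.5 = -3.7500; (r_i+r_j)·cross = 5.5·-3.7500 = -20.6250
edge 1: (4,1.5)→(19,8.5)  cross = 4·8.5 − 19·1.5 = 5.5000; (r_i+r_j)·cross = 23·5.5000 = 126.5000
edge 2: (19,8.5)→(19,35)  cross = 19·35 − 19·8.5 = 503.5000; (r_i+r_j)·cross = 38·503.5000 = 19133.0000
edge 3: (19,35)→(6.5,31)  cross = 19·31 − 6.5·35 = 361.5000; (r_i+r_j)·cross = 25.5·361.5000 = 9218.2500
edge 4: (6.5,31)→(1.5,18.5)  cross = 6.5·18.5 − 1.5·31 = 73.7500; (r_i+r_j)·cross = 8·73.7500 = 590.0000
edge 5: (1.5,18.5)→(1.5,1.5)  cross = 1.5·1.5 − 1.5·18.5 = -25.5000; (r_i+r_j)·cross = 3·-25.5000 = -76.5000
Σcross = 915.0000 → A = |Σcross|/2 = 457.5000 mm²
Σ(r_i+r_j)·cross = 28970.6250 → first moment M = |Σ|/6 = 4828.4375
R_c = M/A = 4828.4375/457.5000 = 10.5540 mm
θ = 68° = 1.186824 rad
V = θ·R_c·A = 1.186824·10.5540·457.5000 = 5730.505 mm³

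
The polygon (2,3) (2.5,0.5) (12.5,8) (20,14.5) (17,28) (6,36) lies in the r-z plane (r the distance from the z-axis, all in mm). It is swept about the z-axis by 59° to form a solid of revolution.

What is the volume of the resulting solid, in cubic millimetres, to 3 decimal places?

Volume = 3818.142 mm³

Profile (r,z), 6 vertices: (2,3) (2.5,0.5) (12.5,8) (20,14.5) (17,28) (6,36)
edge 0: (2,3)→(2.5,0.5)  cross = 2·0.5 − 2.5·3 = -6.5000; (r_i+r_j)·cross = 4.5·-6.5000 = -29.2500
edge 1: (2.5,0.5)→(12.5,8)  cross = 2.5·8 − 12.5·0.5 = 13.7500; (r_i+r_j)·cross = 15·13.7500 = 206.2500
edge 2: (12.5,8)→(20,14.5)  cross = 12.5·14.5 − 20·8 = 21.2500; (r_i+r_j)·cross = 32.5·21.2500 = 690.6250
edge 3: (20,14.5)→(17,28)  cross = 20·28 − 17·14.5 = 313.5000; (r_i+r_j)·cross = 37·313.5000 = 11599.5000
edge 4: (17,28)→(6,36)  cross = 17·36 − 6·28 = 444.0000; (r_i+r_j)·cross = 23·444.0000 = 10212.0000
edge 5: (6,36)→(2,3)  cross = 6·3 − 2·36 = -54.0000; (r_i+r_j)·cross = 8·-54.0000 = -432.0000
Σcross = 732.0000 → A = |Σcross|/2 = 366.0000 mm²
Σ(r_i+r_j)·cross = 22247.1250 → first moment M = |Σ|/6 = 3707.8542
R_c = M/A = 3707.8542/366.0000 = 10.1307 mm
θ = 59° = 1.029744 rad
V = θ·R_c·A = 1.029744·10.1307·366.0000 = 3818.142 mm³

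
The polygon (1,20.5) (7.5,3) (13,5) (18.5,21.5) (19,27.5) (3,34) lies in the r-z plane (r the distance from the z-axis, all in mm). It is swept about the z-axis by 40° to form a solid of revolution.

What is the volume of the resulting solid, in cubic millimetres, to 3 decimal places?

Profile (r,z), 6 vertices: (1,20.5) (7.5,3) (13,5) (18.5,21.5) (19,27.5) (3,34)
edge 0: (1,20.5)→(7.5,3)  cross = 1·3 − 7.5·20.5 = -150.7500; (r_i+r_j)·cross = 8.5·-150.7500 = -1281.3750
edge 1: (7.5,3)→(13,5)  cross = 7.5·5 − 13·3 = -1.5000; (r_i+r_j)·cross = 20.5·-1.5000 = -30.7500
edge 2: (13,5)→(18.5,21.5)  cross = 13·21.5 − 18.5·5 = 187.0000; (r_i+r_j)·cross = 31.5·187.0000 = 5890.5000
edge 3: (18.5,21.5)→(19,27.5)  cross = 18.5·27.5 − 19·21.5 = 100.2500; (r_i+r_j)·cross = 37.5·100.2500 = 3759.3750
edge 4: (19,27.5)→(3,34)  cross = 19·34 − 3·27.5 = 563.5000; (r_i+r_j)·cross = 22·563.5000 = 12397.0000
edge 5: (3,34)→(1,20.5)  cross = 3·20.5 − 1·34 = 27.5000; (r_i+r_j)·cross = 4·27.5000 = 110.0000
Σcross = 726.0000 → A = |Σcross|/2 = 363.0000 mm²
Σ(r_i+r_j)·cross = 20844.7500 → first moment M = |Σ|/6 = 3474.1250
R_c = M/A = 3474.1250/363.0000 = 9.5706 mm
θ = 40° = 0.698132 rad
V = θ·R_c·A = 0.698132·9.5706·363.0000 = 2425.397 mm³

Volume = 2425.397 mm³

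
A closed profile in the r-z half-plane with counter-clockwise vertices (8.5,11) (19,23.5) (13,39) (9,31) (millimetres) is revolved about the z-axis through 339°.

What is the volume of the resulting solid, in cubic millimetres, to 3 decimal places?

Profile (r,z), 4 vertices: (8.5,11) (19,23.5) (13,39) (9,31)
edge 0: (8.5,11)→(19,23.5)  cross = 8.5·23.5 − 19·11 = -9.2500; (r_i+r_j)·cross = 27.5·-9.2500 = -254.3750
edge 1: (19,23.5)→(13,39)  cross = 19·39 − 13·23.5 = 435.5000; (r_i+r_j)·cross = 32·435.5000 = 13936.0000
edge 2: (13,39)→(9,31)  cross = 13·31 − 9·39 = 52.0000; (r_i+r_j)·cross = 22·52.0000 = 1144.0000
edge 3: (9,31)→(8.5,11)  cross = 9·11 − 8.5·31 = -164.5000; (r_i+r_j)·cross = 17.5·-164.5000 = -2878.7500
Σcross = 313.7500 → A = |Σcross|/2 = 156.8750 mm²
Σ(r_i+r_j)·cross = 11946.8750 → first moment M = |Σ|/6 = 1991.1458
R_c = M/A = 1991.1458/156.8750 = 12.6926 mm
θ = 339° = 5.916666 rad
V = θ·R_c·A = 5.916666·12.6926·156.8750 = 11780.945 mm³

Volume = 11780.945 mm³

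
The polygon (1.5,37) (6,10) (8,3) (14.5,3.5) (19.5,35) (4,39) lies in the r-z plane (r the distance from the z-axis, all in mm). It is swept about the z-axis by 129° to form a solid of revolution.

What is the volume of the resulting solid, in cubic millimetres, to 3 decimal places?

Profile (r,z), 6 vertices: (1.5,37) (6,10) (8,3) (14.5,3.5) (19.5,35) (4,39)
edge 0: (1.5,37)→(6,10)  cross = 1.5·10 − 6·37 = -207.0000; (r_i+r_j)·cross = 7.5·-207.0000 = -1552.5000
edge 1: (6,10)→(8,3)  cross = 6·3 − 8·10 = -62.0000; (r_i+r_j)·cross = 14·-62.0000 = -868.0000
edge 2: (8,3)→(14.5,3.5)  cross = 8·3.5 − 14.5·3 = -15.5000; (r_i+r_j)·cross = 22.5·-15.5000 = -348.7500
edge 3: (14.5,3.5)→(19.5,35)  cross = 14.5·35 − 19.5·3.5 = 439.2500; (r_i+r_j)·cross = 34·439.2500 = 14934.5000
edge 4: (19.5,35)→(4,39)  cross = 19.5·39 − 4·35 = 620.5000; (r_i+r_j)·cross = 23.5·620.5000 = 14581.7500
edge 5: (4,39)→(1.5,37)  cross = 4·37 − 1.5·39 = 89.5000; (r_i+r_j)·cross = 5.5·89.5000 = 492.2500
Σcross = 864.7500 → A = |Σcross|/2 = 432.3750 mm²
Σ(r_i+r_j)·cross = 27239.2500 → first moment M = |Σ|/6 = 4539.8750
R_c = M/A = 4539.8750/432.3750 = 10.4999 mm
θ = 129° = 2.251475 rad
V = θ·R_c·A = 2.251475·10.4999·432.3750 = 10221.414 mm³

Volume = 10221.414 mm³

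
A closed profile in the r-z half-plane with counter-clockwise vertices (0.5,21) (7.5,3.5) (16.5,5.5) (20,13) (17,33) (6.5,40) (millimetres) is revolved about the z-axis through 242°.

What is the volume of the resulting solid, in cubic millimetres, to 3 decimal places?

Volume = 21238.155 mm³

Profile (r,z), 6 vertices: (0.5,21) (7.5,3.5) (16.5,5.5) (20,13) (17,33) (6.5,40)
edge 0: (0.5,21)→(7.5,3.5)  cross = 0.5·3.5 − 7.5·21 = -155.7500; (r_i+r_j)·cross = 8·-155.7500 = -1246.0000
edge 1: (7.5,3.5)→(16.5,5.5)  cross = 7.5·5.5 − 16.5·3.5 = -16.5000; (r_i+r_j)·cross = 24·-16.5000 = -396.0000
edge 2: (16.5,5.5)→(20,13)  cross = 16.5·13 − 20·5.5 = 104.5000; (r_i+r_j)·cross = 36.5·104.5000 = 3814.2500
edge 3: (20,13)→(17,33)  cross = 20·33 − 17·13 = 439.0000; (r_i+r_j)·cross = 37·439.0000 = 16243.0000
edge 4: (17,33)→(6.5,40)  cross = 17·40 − 6.5·33 = 465.5000; (r_i+r_j)·cross = 23.5·465.5000 = 10939.2500
edge 5: (6.5,40)→(0.5,21)  cross = 6.5·21 − 0.5·40 = 116.5000; (r_i+r_j)·cross = 7·116.5000 = 815.5000
Σcross = 953.2500 → A = |Σcross|/2 = 476.6250 mm²
Σ(r_i+r_j)·cross = 30170.0000 → first moment M = |Σ|/6 = 5028.3333
R_c = M/A = 5028.3333/476.6250 = 10.5499 mm
θ = 242° = 4.223697 rad
V = θ·R_c·A = 4.223697·10.5499·476.6250 = 21238.155 mm³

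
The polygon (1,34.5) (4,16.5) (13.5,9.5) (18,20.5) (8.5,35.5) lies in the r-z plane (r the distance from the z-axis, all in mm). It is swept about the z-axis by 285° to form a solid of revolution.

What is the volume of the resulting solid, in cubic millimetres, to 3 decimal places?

Profile (r,z), 5 vertices: (1,34.5) (4,16.5) (13.5,9.5) (18,20.5) (8.5,35.5)
edge 0: (1,34.5)→(4,16.5)  cross = 1·16.5 − 4·34.5 = -121.5000; (r_i+r_j)·cross = 5·-121.5000 = -607.5000
edge 1: (4,16.5)→(13.5,9.5)  cross = 4·9.5 − 13.5·16.5 = -184.7500; (r_i+r_j)·cross = 17.5·-184.7500 = -3233.1250
edge 2: (13.5,9.5)→(18,20.5)  cross = 13.5·20.5 − 18·9.5 = 105.7500; (r_i+r_j)·cross = 31.5·105.7500 = 3331.1250
edge 3: (18,20.5)→(8.5,35.5)  cross = 18·35.5 − 8.5·20.5 = 464.7500; (r_i+r_j)·cross = 26.5·464.7500 = 12315.8750
edge 4: (8.5,35.5)→(1,34.5)  cross = 8.5·34.5 − 1·35.5 = 257.7500; (r_i+r_j)·cross = 9.5·257.7500 = 2448.6250
Σcross = 522.0000 → A = |Σcross|/2 = 261.0000 mm²
Σ(r_i+r_j)·cross = 14255.0000 → first moment M = |Σ|/6 = 2375.8333
R_c = M/A = 2375.8333/261.0000 = 9.1028 mm
θ = 285° = 4.974188 rad
V = θ·R_c·A = 4.974188·9.1028·261.0000 = 11817.843 mm³

Volume = 11817.843 mm³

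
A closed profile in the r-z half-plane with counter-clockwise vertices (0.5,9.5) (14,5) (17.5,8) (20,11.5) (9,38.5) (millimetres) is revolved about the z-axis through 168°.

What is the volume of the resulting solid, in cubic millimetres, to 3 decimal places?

Volume = 9961.624 mm³

Profile (r,z), 5 vertices: (0.5,9.5) (14,5) (17.5,8) (20,11.5) (9,38.5)
edge 0: (0.5,9.5)→(14,5)  cross = 0.5·5 − 14·9.5 = -130.5000; (r_i+r_j)·cross = 14.5·-130.5000 = -1892.2500
edge 1: (14,5)→(17.5,8)  cross = 14·8 − 17.5·5 = 24.5000; (r_i+r_j)·cross = 31.5·24.5000 = 771.7500
edge 2: (17.5,8)→(20,11.5)  cross = 17.5·11.5 − 20·8 = 41.2500; (r_i+r_j)·cross = 37.5·41.2500 = 1546.8750
edge 3: (20,11.5)→(9,38.5)  cross = 20·38.5 − 9·11.5 = 666.5000; (r_i+r_j)·cross = 29·666.5000 = 19328.5000
edge 4: (9,38.5)→(0.5,9.5)  cross = 9·9.5 − 0.5·38.5 = 66.2500; (r_i+r_j)·cross = 9.5·66.2500 = 629.3750
Σcross = 668.0000 → A = |Σcross|/2 = 334.0000 mm²
Σ(r_i+r_j)·cross = 20384.2500 → first moment M = |Σ|/6 = 3397.3750
R_c = M/A = 3397.3750/334.0000 = 10.1718 mm
θ = 168° = 2.932153 rad
V = θ·R_c·A = 2.932153·10.1718·334.0000 = 9961.624 mm³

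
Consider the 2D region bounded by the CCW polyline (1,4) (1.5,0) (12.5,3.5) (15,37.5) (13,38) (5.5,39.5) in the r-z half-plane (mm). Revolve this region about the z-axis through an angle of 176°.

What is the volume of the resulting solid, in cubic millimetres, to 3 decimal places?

Profile (r,z), 6 vertices: (1,4) (1.5,0) (12.5,3.5) (15,37.5) (13,38) (5.5,39.5)
edge 0: (1,4)→(1.5,0)  cross = 1·0 − 1.5·4 = -6.0000; (r_i+r_j)·cross = 2.5·-6.0000 = -15.0000
edge 1: (1.5,0)→(12.5,3.5)  cross = 1.5·3.5 − 12.5·0 = 5.2500; (r_i+r_j)·cross = 14·5.2500 = 73.5000
edge 2: (12.5,3.5)→(15,37.5)  cross = 12.5·37.5 − 15·3.5 = 416.2500; (r_i+r_j)·cross = 27.5·416.2500 = 11446.8750
edge 3: (15,37.5)→(13,38)  cross = 15·38 − 13·37.5 = 82.5000; (r_i+r_j)·cross = 28·82.5000 = 2310.0000
edge 4: (13,38)→(5.5,39.5)  cross = 13·39.5 − 5.5·38 = 304.5000; (r_i+r_j)·cross = 18.5·304.5000 = 5633.2500
edge 5: (5.5,39.5)→(1,4)  cross = 5.5·4 − 1·39.5 = -17.5000; (r_i+r_j)·cross = 6.5·-17.5000 = -113.7500
Σcross = 785.0000 → A = |Σcross|/2 = 392.5000 mm²
Σ(r_i+r_j)·cross = 19334.8750 → first moment M = |Σ|/6 = 3222.4792
R_c = M/A = 3222.4792/392.5000 = 8.2101 mm
θ = 176° = 3.071779 rad
V = θ·R_c·A = 3.071779·8.2101·392.5000 = 9898.745 mm³

Volume = 9898.745 mm³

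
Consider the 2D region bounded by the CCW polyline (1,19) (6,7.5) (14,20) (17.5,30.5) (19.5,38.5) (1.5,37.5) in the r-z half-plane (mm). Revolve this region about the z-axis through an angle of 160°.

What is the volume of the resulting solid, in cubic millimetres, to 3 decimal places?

Volume = 8854.172 mm³

Profile (r,z), 6 vertices: (1,19) (6,7.5) (14,20) (17.5,30.5) (19.5,38.5) (1.5,37.5)
edge 0: (1,19)→(6,7.5)  cross = 1·7.5 − 6·19 = -106.5000; (r_i+r_j)·cross = 7·-106.5000 = -745.5000
edge 1: (6,7.5)→(14,20)  cross = 6·20 − 14·7.5 = 15.0000; (r_i+r_j)·cross = 20·15.0000 = 300.0000
edge 2: (14,20)→(17.5,30.5)  cross = 14·30.5 − 17.5·20 = 77.0000; (r_i+r_j)·cross = 31.5·77.0000 = 2425.5000
edge 3: (17.5,30.5)→(19.5,38.5)  cross = 17.5·38.5 − 19.5·30.5 = 79.0000; (r_i+r_j)·cross = 37·79.0000 = 2923.0000
edge 4: (19.5,38.5)→(1.5,37.5)  cross = 19.5·37.5 − 1.5·38.5 = 673.5000; (r_i+r_j)·cross = 21·673.5000 = 14143.5000
edge 5: (1.5,37.5)→(1,19)  cross = 1.5·19 − 1·37.5 = -9.0000; (r_i+r_j)·cross = 2.5·-9.0000 = -22.5000
Σcross = 729.0000 → A = |Σcross|/2 = 364.5000 mm²
Σ(r_i+r_j)·cross = 19024.0000 → first moment M = |Σ|/6 = 3170.6667
R_c = M/A = 3170.6667/364.5000 = 8.6987 mm
θ = 160° = 2.792527 rad
V = θ·R_c·A = 2.792527·8.6987·364.5000 = 8854.172 mm³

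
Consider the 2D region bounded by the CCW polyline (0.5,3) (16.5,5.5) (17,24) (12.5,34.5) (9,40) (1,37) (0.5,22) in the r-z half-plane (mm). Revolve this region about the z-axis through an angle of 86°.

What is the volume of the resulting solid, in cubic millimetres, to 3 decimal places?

Volume = 6201.750 mm³

Profile (r,z), 7 vertices: (0.5,3) (16.5,5.5) (17,24) (12.5,34.5) (9,40) (1,37) (0.5,22)
edge 0: (0.5,3)→(16.5,5.5)  cross = 0.5·5.5 − 16.5·3 = -46.7500; (r_i+r_j)·cross = 17·-46.7500 = -794.7500
edge 1: (16.5,5.5)→(17,24)  cross = 16.5·24 − 17·5.5 = 302.5000; (r_i+r_j)·cross = 33.5·302.5000 = 10133.7500
edge 2: (17,24)→(12.5,34.5)  cross = 17·34.5 − 12.5·24 = 286.5000; (r_i+r_j)·cross = 29.5·286.5000 = 8451.7500
edge 3: (12.5,34.5)→(9,40)  cross = 12.5·40 − 9·34.5 = 189.5000; (r_i+r_j)·cross = 21.5·189.5000 = 4074.2500
edge 4: (9,40)→(1,37)  cross = 9·37 − 1·40 = 293.0000; (r_i+r_j)·cross = 10·293.0000 = 2930.0000
edge 5: (1,37)→(0.5,22)  cross = 1·22 − 0.5·37 = 3.5000; (r_i+r_j)·cross = 1.5·3.5000 = 5.2500
edge 6: (0.5,22)→(0.5,3)  cross = 0.5·3 − 0.5·22 = -9.5000; (r_i+r_j)·cross = 1·-9.5000 = -9.5000
Σcross = 1018.7500 → A = |Σcross|/2 = 509.3750 mm²
Σ(r_i+r_j)·cross = 24790.7500 → first moment M = |Σ|/6 = 4131.7917
R_c = M/A = 4131.7917/509.3750 = 8.1115 mm
θ = 86° = 1.500983 rad
V = θ·R_c·A = 1.500983·8.1115·509.3750 = 6201.750 mm³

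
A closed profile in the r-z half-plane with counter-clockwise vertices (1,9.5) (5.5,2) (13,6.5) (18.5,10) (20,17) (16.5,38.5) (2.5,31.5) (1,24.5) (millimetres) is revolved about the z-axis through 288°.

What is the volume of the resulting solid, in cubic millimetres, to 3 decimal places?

Volume = 25598.954 mm³

Profile (r,z), 8 vertices: (1,9.5) (5.5,2) (13,6.5) (18.5,10) (20,17) (16.5,38.5) (2.5,31.5) (1,24.5)
edge 0: (1,9.5)→(5.5,2)  cross = 1·2 − 5.5·9.5 = -50.2500; (r_i+r_j)·cross = 6.5·-50.2500 = -326.6250
edge 1: (5.5,2)→(13,6.5)  cross = 5.5·6.5 − 13·2 = 9.7500; (r_i+r_j)·cross = 18.5·9.7500 = 180.3750
edge 2: (13,6.5)→(18.5,10)  cross = 13·10 − 18.5·6.5 = 9.7500; (r_i+r_j)·cross = 31.5·9.7500 = 307.1250
edge 3: (18.5,10)→(20,17)  cross = 18.5·17 − 20·10 = 114.5000; (r_i+r_j)·cross = 38.5·114.5000 = 4408.2500
edge 4: (20,17)→(16.5,38.5)  cross = 20·38.5 − 16.5·17 = 489.5000; (r_i+r_j)·cross = 36.5·489.5000 = 17866.7500
edge 5: (16.5,38.5)→(2.5,31.5)  cross = 16.5·31.5 − 2.5·38.5 = 423.5000; (r_i+r_j)·cross = 19·423.5000 = 8046.5000
edge 6: (2.5,31.5)→(1,24.5)  cross = 2.5·24.5 − 1·31.5 = 29.7500; (r_i+r_j)·cross = 3.5·29.7500 = 104.1250
edge 7: (1,24.5)→(1,9.5)  cross = 1·9.5 − 1·24.5 = -15.0000; (r_i+r_j)·cross = 2·-15.0000 = -30.0000
Σcross = 1011.5000 → A = |Σcross|/2 = 505.7500 mm²
Σ(r_i+r_j)·cross = 30556.5000 → first moment M = |Σ|/6 = 5092.7500
R_c = M/A = 5092.7500/505.7500 = 10.0697 mm
θ = 288° = 5.026548 rad
V = θ·R_c·A = 5.026548·10.0697·505.7500 = 25598.954 mm³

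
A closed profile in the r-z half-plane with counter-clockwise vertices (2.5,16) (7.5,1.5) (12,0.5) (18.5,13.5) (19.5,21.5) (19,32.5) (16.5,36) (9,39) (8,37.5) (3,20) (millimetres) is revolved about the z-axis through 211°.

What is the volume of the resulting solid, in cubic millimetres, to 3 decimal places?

Volume = 19235.067 mm³

Profile (r,z), 10 vertices: (2.5,16) (7.5,1.5) (12,0.5) (18.5,13.5) (19.5,21.5) (19,32.5) (16.5,36) (9,39) (8,37.5) (3,20)
edge 0: (2.5,16)→(7.5,1.5)  cross = 2.5·1.5 − 7.5·16 = -116.2500; (r_i+r_j)·cross = 10·-116.2500 = -1162.5000
edge 1: (7.5,1.5)→(12,0.5)  cross = 7.5·0.5 − 12·1.5 = -14.2500; (r_i+r_j)·cross = 19.5·-14.2500 = -277.8750
edge 2: (12,0.5)→(18.5,13.5)  cross = 12·13.5 − 18.5·0.5 = 152.7500; (r_i+r_j)·cross = 30.5·152.7500 = 4658.8750
edge 3: (18.5,13.5)→(19.5,21.5)  cross = 18.5·21.5 − 19.5·13.5 = 134.5000; (r_i+r_j)·cross = 38·134.5000 = 5111.0000
edge 4: (19.5,21.5)→(19,32.5)  cross = 19.5·32.5 − 19·21.5 = 225.2500; (r_i+r_j)·cross = 38.5·225.2500 = 8672.1250
edge 5: (19,32.5)→(16.5,36)  cross = 19·36 − 16.5·32.5 = 147.7500; (r_i+r_j)·cross = 35.5·147.7500 = 5245.1250
edge 6: (16.5,36)→(9,39)  cross = 16.5·39 − 9·36 = 319.5000; (r_i+r_j)·cross = 25.5·319.5000 = 8147.2500
edge 7: (9,39)→(8,37.5)  cross = 9·37.5 − 8·39 = 25.5000; (r_i+r_j)·cross = 17·25.5000 = 433.5000
edge 8: (8,37.5)→(3,20)  cross = 8·20 − 3·37.5 = 47.5000; (r_i+r_j)·cross = 11·47.5000 = 522.5000
edge 9: (3,20)→(2.5,16)  cross = 3·16 − 2.5·20 = -2.0000; (r_i+r_j)·cross = 5.5·-2.0000 = -11.0000
Σcross = 920.2500 → A = |Σcross|/2 = 460.1250 mm²
Σ(r_i+r_j)·cross = 31339.0000 → first moment M = |Σ|/6 = 5223.1667
R_c = M/A = 5223.1667/460.1250 = 11.3516 mm
θ = 211° = 3.682645 rad
V = θ·R_c·A = 3.682645·11.3516·460.1250 = 19235.067 mm³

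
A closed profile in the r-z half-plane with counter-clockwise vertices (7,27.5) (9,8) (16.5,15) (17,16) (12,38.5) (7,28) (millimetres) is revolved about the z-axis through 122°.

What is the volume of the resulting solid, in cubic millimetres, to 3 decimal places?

Volume = 4237.665 mm³

Profile (r,z), 6 vertices: (7,27.5) (9,8) (16.5,15) (17,16) (12,38.5) (7,28)
edge 0: (7,27.5)→(9,8)  cross = 7·8 − 9·27.5 = -191.5000; (r_i+r_j)·cross = 16·-191.5000 = -3064.0000
edge 1: (9,8)→(16.5,15)  cross = 9·15 − 16.5·8 = 3.0000; (r_i+r_j)·cross = 25.5·3.0000 = 76.5000
edge 2: (16.5,15)→(17,16)  cross = 16.5·16 − 17·15 = 9.0000; (r_i+r_j)·cross = 33.5·9.0000 = 301.5000
edge 3: (17,16)→(12,38.5)  cross = 17·38.5 − 12·16 = 462.5000; (r_i+r_j)·cross = 29·462.5000 = 13412.5000
edge 4: (12,38.5)→(7,28)  cross = 12·28 − 7·38.5 = 66.5000; (r_i+r_j)·cross = 19·66.5000 = 1263.5000
edge 5: (7,28)→(7,27.5)  cross = 7·27.5 − 7·28 = -3.5000; (r_i+r_j)·cross = 14·-3.5000 = -49.0000
Σcross = 346.0000 → A = |Σcross|/2 = 173.0000 mm²
Σ(r_i+r_j)·cross = 11941.0000 → first moment M = |Σ|/6 = 1990.1667
R_c = M/A = 1990.1667/173.0000 = 11.5039 mm
θ = 122° = 2.129302 rad
V = θ·R_c·A = 2.129302·11.5039·173.0000 = 4237.665 mm³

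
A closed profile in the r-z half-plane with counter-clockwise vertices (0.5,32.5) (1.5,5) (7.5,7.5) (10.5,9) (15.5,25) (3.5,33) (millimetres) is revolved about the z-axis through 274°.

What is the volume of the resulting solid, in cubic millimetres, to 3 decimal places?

Profile (r,z), 6 vertices: (0.5,32.5) (1.5,5) (7.5,7.5) (10.5,9) (15.5,25) (3.5,33)
edge 0: (0.5,32.5)→(1.5,5)  cross = 0.5·5 − 1.5·32.5 = -46.2500; (r_i+r_j)·cross = 2·-46.2500 = -92.5000
edge 1: (1.5,5)→(7.5,7.5)  cross = 1.5·7.5 − 7.5·5 = -26.2500; (r_i+r_j)·cross = 9·-26.2500 = -236.2500
edge 2: (7.5,7.5)→(10.5,9)  cross = 7.5·9 − 10.5·7.5 = -11.2500; (r_i+r_j)·cross = 18·-11.2500 = -202.5000
edge 3: (10.5,9)→(15.5,25)  cross = 10.5·25 − 15.5·9 = 123.0000; (r_i+r_j)·cross = 26·123.0000 = 3198.0000
edge 4: (15.5,25)→(3.5,33)  cross = 15.5·33 − 3.5·25 = 424.0000; (r_i+r_j)·cross = 19·424.0000 = 8056.0000
edge 5: (3.5,33)→(0.5,32.5)  cross = 3.5·32.5 − 0.5·33 = 97.2500; (r_i+r_j)·cross = 4·97.2500 = 389.0000
Σcross = 560.5000 → A = |Σcross|/2 = 280.2500 mm²
Σ(r_i+r_j)·cross = 11111.7500 → first moment M = |Σ|/6 = 1851.9583
R_c = M/A = 1851.9583/280.2500 = 6.6082 mm
θ = 274° = 4.782202 rad
V = θ·R_c·A = 4.782202·6.6082·280.2500 = 8856.439 mm³

Volume = 8856.439 mm³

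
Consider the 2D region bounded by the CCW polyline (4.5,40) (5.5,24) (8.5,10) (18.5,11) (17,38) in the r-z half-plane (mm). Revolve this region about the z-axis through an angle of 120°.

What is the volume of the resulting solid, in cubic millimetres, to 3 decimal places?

Volume = 8232.718 mm³

Profile (r,z), 5 vertices: (4.5,40) (5.5,24) (8.5,10) (18.5,11) (17,38)
edge 0: (4.5,40)→(5.5,24)  cross = 4.5·24 − 5.5·40 = -112.0000; (r_i+r_j)·cross = 10·-112.0000 = -1120.0000
edge 1: (5.5,24)→(8.5,10)  cross = 5.5·10 − 8.5·24 = -149.0000; (r_i+r_j)·cross = 14·-149.0000 = -2086.0000
edge 2: (8.5,10)→(18.5,11)  cross = 8.5·11 − 18.5·10 = -91.5000; (r_i+r_j)·cross = 27·-91.5000 = -2470.5000
edge 3: (18.5,11)→(17,38)  cross = 18.5·38 − 17·11 = 516.0000; (r_i+r_j)·cross = 35.5·516.0000 = 18318.0000
edge 4: (17,38)→(4.5,40)  cross = 17·40 − 4.5·38 = 509.0000; (r_i+r_j)·cross = 21.5·509.0000 = 10943.5000
Σcross = 672.5000 → A = |Σcross|/2 = 336.2500 mm²
Σ(r_i+r_j)·cross = 23585.0000 → first moment M = |Σ|/6 = 3930.8333
R_c = M/A = 3930.8333/336.2500 = 11.6902 mm
θ = 120° = 2.094395 rad
V = θ·R_c·A = 2.094395·11.6902·336.2500 = 8232.718 mm³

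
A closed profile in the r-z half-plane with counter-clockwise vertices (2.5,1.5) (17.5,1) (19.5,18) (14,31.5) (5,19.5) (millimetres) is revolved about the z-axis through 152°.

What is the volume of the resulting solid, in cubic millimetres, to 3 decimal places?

Profile (r,z), 5 vertices: (2.5,1.5) (17.5,1) (19.5,18) (14,31.5) (5,19.5)
edge 0: (2.5,1.5)→(17.5,1)  cross = 2.5·1 − 17.5·1.5 = -23.7500; (r_i+r_j)·cross = 20·-23.7500 = -475.0000
edge 1: (17.5,1)→(19.5,18)  cross = 17.5·18 − 19.5·1 = 295.5000; (r_i+r_j)·cross = 37·295.5000 = 10933.5000
edge 2: (19.5,18)→(14,31.5)  cross = 19.5·31.5 − 14·18 = 362.2500; (r_i+r_j)·cross = 33.5·362.2500 = 12135.3750
edge 3: (14,31.5)→(5,19.5)  cross = 14·19.5 − 5·31.5 = 115.5000; (r_i+r_j)·cross = 19·115.5000 = 2194.5000
edge 4: (5,19.5)→(2.5,1.5)  cross = 5·1.5 − 2.5·19.5 = -41.2500; (r_i+r_j)·cross = 7.5·-41.2500 = -309.3750
Σcross = 708.2500 → A = |Σcross|/2 = 354.1250 mm²
Σ(r_i+r_j)·cross = 24479.0000 → first moment M = |Σ|/6 = 4079.8333
R_c = M/A = 4079.8333/354.1250 = 11.5209 mm
θ = 152° = 2.652900 rad
V = θ·R_c·A = 2.652900·11.5209·354.1250 = 10823.392 mm³

Volume = 10823.392 mm³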